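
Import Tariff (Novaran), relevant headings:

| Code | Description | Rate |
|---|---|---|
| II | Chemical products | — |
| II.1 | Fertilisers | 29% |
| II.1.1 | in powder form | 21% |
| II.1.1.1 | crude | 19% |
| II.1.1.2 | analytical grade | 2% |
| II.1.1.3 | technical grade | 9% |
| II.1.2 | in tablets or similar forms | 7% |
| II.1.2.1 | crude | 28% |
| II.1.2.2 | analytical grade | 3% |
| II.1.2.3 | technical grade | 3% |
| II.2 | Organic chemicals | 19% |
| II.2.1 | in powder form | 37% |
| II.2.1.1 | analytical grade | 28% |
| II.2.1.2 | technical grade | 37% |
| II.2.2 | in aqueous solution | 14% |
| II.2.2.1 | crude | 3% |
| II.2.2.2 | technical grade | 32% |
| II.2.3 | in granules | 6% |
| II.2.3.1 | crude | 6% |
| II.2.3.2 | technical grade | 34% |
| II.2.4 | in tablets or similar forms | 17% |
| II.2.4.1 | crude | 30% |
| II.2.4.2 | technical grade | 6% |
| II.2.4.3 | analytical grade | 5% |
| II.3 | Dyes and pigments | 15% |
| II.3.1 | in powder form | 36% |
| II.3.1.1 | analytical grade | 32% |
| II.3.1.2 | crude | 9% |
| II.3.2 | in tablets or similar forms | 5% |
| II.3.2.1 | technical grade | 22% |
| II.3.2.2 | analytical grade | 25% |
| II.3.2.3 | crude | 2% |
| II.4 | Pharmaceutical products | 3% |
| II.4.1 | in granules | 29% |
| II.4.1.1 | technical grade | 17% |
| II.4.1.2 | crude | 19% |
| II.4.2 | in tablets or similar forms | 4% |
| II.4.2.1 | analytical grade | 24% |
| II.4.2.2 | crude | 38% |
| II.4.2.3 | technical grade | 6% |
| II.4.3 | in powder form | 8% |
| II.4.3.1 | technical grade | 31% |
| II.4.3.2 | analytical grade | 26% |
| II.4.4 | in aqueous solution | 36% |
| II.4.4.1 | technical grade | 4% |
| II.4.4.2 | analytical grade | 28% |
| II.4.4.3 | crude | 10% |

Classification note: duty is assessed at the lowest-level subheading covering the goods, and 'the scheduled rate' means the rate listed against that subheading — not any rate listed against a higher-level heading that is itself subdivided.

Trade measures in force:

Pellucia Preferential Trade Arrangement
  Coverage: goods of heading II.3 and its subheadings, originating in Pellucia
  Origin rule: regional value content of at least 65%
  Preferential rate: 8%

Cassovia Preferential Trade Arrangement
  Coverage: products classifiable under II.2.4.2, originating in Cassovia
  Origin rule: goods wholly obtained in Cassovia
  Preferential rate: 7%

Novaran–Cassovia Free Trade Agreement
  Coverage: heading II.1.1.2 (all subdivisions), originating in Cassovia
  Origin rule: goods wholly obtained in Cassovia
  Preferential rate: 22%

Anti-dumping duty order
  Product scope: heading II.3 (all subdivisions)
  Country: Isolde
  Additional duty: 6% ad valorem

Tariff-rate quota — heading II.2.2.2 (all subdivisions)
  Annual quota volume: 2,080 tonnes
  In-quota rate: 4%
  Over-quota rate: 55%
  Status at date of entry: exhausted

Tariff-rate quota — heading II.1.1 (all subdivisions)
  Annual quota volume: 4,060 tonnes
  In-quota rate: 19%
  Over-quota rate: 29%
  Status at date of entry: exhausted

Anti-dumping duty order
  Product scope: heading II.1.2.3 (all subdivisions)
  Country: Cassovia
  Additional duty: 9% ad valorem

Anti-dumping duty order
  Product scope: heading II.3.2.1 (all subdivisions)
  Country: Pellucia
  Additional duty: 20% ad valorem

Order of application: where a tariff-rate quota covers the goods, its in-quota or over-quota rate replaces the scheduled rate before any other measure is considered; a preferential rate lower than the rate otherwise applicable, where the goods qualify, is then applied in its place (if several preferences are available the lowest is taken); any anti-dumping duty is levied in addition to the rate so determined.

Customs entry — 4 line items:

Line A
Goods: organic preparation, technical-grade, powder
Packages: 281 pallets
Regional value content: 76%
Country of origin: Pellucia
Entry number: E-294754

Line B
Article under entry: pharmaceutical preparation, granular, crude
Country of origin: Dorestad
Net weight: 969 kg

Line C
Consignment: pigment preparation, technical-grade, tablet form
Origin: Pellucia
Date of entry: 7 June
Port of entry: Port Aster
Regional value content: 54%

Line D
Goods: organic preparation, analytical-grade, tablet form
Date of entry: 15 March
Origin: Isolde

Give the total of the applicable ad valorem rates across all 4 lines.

Line A: organic → II.2; powder → II.2.1; technical-grade → II.2.1.2. Scheduled 37%. Pellucia agreement on II.3: II.2.1.2 not covered. → 37%.
Line B: pharmaceutical → II.4; granular → II.4.1; crude → II.4.1.2. Scheduled 19%. No special measure applies. → 19%.
Line C: pigment → II.3; tablet form → II.3.2; technical-grade → II.3.2.1. Scheduled 22%. Pellucia agreement on II.3: RVC < 65%; anti-dumping (Pellucia, II.3.2.1): +20%; total 22% + 20% = 42%. → 42%.
Line D: organic → II.2; tablet form → II.2.4; analytical-grade → II.2.4.3. Scheduled 5%. No special measure applies. → 5%.
Sum: 37% + 19% + 42% + 5% = 103%.

103%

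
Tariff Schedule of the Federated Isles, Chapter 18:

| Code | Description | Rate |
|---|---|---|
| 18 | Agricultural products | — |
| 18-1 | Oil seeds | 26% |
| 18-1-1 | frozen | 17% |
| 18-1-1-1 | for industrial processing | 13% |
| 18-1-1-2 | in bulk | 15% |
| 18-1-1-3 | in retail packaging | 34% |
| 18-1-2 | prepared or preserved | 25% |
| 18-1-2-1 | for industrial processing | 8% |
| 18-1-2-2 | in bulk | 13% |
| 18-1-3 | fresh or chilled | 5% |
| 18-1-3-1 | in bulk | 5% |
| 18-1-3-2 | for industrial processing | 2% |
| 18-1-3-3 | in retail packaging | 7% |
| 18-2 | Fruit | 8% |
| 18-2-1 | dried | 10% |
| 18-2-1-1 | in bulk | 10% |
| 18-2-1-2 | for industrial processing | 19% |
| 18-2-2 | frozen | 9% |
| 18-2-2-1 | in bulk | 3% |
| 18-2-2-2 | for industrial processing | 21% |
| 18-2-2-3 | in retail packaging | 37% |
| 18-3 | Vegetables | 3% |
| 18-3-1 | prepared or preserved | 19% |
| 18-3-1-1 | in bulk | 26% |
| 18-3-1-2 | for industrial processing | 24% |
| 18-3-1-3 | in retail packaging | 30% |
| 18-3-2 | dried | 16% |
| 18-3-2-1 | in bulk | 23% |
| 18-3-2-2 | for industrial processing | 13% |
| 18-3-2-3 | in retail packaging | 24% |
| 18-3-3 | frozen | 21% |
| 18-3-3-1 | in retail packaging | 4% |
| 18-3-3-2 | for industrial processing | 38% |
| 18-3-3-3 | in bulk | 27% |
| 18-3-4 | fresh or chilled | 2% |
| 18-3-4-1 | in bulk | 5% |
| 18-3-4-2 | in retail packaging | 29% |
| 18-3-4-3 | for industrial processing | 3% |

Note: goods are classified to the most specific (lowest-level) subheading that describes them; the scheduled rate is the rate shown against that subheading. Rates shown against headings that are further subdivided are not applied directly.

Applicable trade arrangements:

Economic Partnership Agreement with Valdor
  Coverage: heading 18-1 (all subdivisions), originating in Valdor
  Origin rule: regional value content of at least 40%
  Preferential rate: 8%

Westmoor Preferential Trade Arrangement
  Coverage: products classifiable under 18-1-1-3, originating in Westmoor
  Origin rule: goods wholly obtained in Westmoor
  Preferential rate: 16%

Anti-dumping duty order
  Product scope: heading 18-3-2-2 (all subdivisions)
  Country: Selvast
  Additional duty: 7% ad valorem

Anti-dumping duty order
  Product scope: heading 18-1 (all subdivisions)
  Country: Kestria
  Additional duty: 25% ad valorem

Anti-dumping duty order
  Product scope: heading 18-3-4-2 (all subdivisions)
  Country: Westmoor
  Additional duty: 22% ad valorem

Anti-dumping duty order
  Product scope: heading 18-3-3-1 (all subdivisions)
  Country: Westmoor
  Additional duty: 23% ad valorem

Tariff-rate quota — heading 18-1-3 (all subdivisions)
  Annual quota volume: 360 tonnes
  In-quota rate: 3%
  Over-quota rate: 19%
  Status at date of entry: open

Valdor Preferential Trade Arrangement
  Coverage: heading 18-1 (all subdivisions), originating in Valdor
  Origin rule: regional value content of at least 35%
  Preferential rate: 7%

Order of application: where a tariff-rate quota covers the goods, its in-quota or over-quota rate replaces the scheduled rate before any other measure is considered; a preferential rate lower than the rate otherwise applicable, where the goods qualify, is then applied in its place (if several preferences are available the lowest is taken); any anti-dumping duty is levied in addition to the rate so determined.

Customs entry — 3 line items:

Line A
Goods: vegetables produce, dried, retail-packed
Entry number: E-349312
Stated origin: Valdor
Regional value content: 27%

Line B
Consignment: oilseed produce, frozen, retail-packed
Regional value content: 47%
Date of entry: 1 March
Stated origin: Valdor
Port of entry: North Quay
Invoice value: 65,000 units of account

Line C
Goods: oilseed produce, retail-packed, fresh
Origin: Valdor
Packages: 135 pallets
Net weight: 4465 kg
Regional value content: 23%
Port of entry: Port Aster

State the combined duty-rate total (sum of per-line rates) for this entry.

Line A: vegetables → 18-3; dried → 18-3-2; retail-packed → 18-3-2-3. Scheduled 24%. Valdor agreement on 18-1: 18-3-2-3 not covered; Valdor agreement on 18-1: 18-3-2-3 not covered. → 24%.
Line B: oilseed → 18-1; frozen → 18-1-1; retail-packed → 18-1-1-3. Scheduled 34%. Valdor agreement on 18-1: RVC ≥ 40% → 8% available; Valdor agreement on 18-1: RVC ≥ 35% → 7% available; preferential 7%. → 7%.
Line C: oilseed → 18-1; fresh → 18-1-3; retail-packed → 18-1-3-3. Scheduled 7%. quota on 18-1-3 open → in-quota 3%; Valdor agreement on 18-1: RVC < 40%; Valdor agreement on 18-1: RVC < 35%. → 3%.
Sum: 24% + 7% + 3% = 34%.

34%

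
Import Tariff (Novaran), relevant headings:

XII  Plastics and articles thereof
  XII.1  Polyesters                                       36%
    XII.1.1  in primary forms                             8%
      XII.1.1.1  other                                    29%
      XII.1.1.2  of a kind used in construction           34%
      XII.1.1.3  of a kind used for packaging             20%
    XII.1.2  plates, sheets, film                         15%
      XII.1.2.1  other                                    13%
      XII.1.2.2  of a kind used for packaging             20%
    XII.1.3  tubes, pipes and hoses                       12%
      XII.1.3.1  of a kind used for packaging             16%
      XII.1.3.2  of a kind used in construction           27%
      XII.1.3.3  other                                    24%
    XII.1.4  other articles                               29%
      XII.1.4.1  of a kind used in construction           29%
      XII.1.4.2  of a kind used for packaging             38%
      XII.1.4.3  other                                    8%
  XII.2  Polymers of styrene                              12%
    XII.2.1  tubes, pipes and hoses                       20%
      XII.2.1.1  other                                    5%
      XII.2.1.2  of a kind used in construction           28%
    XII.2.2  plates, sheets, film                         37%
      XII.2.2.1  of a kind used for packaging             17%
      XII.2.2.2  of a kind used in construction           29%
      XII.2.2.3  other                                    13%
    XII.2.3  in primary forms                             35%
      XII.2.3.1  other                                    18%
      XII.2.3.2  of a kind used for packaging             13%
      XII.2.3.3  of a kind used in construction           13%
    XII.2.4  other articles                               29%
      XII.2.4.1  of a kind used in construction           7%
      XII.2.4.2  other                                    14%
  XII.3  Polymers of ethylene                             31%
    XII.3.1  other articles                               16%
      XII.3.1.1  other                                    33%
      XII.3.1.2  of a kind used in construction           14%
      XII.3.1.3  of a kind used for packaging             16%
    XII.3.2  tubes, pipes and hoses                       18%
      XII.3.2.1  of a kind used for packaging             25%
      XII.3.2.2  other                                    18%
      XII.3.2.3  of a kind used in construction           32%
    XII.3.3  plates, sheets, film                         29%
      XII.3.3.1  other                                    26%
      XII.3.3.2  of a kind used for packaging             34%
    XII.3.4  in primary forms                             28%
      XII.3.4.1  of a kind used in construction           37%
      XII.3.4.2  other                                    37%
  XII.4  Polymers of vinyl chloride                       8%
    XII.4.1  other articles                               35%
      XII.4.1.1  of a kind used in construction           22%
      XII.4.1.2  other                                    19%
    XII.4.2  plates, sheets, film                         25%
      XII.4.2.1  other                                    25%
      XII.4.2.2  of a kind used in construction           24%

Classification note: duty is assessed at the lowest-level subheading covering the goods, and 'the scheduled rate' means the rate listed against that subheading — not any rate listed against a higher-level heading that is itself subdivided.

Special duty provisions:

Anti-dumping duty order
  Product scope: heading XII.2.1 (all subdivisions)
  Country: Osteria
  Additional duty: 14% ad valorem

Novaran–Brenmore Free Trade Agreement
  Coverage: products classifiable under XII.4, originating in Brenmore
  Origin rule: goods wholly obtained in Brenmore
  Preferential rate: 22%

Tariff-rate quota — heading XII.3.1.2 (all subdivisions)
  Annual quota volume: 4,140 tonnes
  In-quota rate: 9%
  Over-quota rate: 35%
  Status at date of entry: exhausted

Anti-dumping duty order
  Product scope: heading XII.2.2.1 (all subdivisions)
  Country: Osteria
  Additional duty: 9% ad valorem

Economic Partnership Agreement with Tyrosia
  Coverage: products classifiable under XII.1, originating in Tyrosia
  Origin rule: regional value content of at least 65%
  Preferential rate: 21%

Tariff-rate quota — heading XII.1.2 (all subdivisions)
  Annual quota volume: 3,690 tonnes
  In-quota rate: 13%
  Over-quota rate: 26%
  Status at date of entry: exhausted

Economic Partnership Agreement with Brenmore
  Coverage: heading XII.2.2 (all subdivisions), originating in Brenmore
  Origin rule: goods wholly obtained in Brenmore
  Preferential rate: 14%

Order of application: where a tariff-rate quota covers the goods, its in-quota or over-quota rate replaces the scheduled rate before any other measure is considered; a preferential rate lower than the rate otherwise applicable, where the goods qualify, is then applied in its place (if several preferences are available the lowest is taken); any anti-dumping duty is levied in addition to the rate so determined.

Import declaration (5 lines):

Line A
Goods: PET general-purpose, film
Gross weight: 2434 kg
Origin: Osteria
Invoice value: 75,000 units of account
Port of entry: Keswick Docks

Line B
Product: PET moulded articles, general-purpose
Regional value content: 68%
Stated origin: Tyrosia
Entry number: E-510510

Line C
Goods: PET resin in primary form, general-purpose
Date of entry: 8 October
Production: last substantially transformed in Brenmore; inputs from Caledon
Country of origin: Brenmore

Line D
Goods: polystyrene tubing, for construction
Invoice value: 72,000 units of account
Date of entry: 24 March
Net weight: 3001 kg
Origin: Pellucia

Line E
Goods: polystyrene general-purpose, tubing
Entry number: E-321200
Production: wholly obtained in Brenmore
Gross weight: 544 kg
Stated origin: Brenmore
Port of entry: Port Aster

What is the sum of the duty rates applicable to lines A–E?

96%

Line A: PET → XII.1; film → XII.1.2; general-purpose → XII.1.2.1. Scheduled 13%. quota on XII.1.2 exhausted → over-quota 26%. → 26%.
Line B: PET → XII.1; moulded articles → XII.1.4; general-purpose → XII.1.4.3. Scheduled 8%. Tyrosia agreement on XII.1: RVC ≥ 65% → 21% available; preference 21% not lower than 8% → no reduction. → 8%.
Line C: PET → XII.1; resin in primary form → XII.1.1; general-purpose → XII.1.1.1. Scheduled 29%. Brenmore agreement on XII.4: XII.1.1.1 not covered; Brenmore agreement on XII.2.2: XII.1.1.1 not covered. → 29%.
Line D: polystyrene → XII.2; tubing → XII.2.1; for construction → XII.2.1.2. Scheduled 28%. No special measure applies. → 28%.
Line E: polystyrene → XII.2; tubing → XII.2.1; general-purpose → XII.2.1.1. Scheduled 5%. Brenmore agreement on XII.4: XII.2.1.1 not covered; Brenmore agreement on XII.2.2: XII.2.1.1 not covered. → 5%.
Sum: 26% + 8% + 29% + 28% + 5% = 96%.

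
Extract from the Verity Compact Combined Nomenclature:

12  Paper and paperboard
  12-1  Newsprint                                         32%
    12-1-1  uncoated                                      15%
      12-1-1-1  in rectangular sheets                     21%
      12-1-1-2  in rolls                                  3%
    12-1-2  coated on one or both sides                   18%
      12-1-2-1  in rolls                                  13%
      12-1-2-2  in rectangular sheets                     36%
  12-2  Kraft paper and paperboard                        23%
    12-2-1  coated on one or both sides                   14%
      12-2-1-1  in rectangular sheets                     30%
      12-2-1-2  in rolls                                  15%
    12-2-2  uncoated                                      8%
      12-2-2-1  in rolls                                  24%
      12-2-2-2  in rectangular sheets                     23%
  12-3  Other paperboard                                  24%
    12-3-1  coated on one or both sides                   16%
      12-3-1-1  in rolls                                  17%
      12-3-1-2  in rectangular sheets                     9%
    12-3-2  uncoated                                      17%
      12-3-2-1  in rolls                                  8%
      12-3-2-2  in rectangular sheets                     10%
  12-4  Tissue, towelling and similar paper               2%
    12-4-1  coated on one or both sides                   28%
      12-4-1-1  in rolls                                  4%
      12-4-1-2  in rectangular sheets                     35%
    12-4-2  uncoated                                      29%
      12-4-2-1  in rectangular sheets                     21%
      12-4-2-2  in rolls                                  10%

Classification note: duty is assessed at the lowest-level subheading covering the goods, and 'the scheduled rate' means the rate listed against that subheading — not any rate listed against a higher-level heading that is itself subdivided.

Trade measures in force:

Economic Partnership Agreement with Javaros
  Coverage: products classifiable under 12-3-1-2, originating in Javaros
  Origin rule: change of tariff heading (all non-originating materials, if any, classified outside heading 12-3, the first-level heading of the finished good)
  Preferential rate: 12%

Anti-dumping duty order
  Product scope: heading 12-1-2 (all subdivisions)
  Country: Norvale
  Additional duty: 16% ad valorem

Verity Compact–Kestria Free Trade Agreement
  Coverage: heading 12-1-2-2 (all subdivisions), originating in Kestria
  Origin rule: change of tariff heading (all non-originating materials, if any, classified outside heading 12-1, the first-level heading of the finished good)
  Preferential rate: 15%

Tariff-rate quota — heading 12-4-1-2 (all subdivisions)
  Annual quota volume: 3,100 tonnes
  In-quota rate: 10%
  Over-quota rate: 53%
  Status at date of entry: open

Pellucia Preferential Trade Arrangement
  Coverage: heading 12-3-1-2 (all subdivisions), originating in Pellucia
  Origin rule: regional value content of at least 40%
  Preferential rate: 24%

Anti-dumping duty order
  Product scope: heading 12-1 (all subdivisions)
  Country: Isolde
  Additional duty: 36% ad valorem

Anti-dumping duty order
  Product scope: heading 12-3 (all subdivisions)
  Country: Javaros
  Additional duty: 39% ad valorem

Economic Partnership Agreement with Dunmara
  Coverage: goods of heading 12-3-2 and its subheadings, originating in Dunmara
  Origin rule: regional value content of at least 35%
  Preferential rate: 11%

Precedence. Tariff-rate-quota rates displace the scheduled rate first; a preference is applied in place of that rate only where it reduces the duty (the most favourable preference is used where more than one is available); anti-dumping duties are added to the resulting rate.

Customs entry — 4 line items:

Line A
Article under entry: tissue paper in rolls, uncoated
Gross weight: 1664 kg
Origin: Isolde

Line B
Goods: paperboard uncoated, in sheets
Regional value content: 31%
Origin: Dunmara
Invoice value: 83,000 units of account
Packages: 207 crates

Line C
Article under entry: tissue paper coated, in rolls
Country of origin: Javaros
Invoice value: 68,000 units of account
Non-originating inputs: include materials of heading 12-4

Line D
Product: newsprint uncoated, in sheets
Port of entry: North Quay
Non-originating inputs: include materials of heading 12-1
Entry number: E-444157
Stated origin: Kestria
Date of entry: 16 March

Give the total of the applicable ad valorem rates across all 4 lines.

45%

Line A: tissue paper → 12-4; uncoated → 12-4-2; in rolls → 12-4-2-2. Scheduled 10%. No special measure applies. → 10%.
Line B: paperboard → 12-3; uncoated → 12-3-2; in sheets → 12-3-2-2. Scheduled 10%. Dunmara agreement on 12-3-2: RVC < 35%. → 10%.
Line C: tissue paper → 12-4; coated → 12-4-1; in rolls → 12-4-1-1. Scheduled 4%. Javaros agreement on 12-3-1-2: 12-4-1-1 not covered. → 4%.
Line D: newsprint → 12-1; uncoated → 12-1-1; in sheets → 12-1-1-1. Scheduled 21%. Kestria agreement on 12-1-2-2: 12-1-1-1 not covered. → 21%.
Sum: 10% + 10% + 4% + 21% = 45%.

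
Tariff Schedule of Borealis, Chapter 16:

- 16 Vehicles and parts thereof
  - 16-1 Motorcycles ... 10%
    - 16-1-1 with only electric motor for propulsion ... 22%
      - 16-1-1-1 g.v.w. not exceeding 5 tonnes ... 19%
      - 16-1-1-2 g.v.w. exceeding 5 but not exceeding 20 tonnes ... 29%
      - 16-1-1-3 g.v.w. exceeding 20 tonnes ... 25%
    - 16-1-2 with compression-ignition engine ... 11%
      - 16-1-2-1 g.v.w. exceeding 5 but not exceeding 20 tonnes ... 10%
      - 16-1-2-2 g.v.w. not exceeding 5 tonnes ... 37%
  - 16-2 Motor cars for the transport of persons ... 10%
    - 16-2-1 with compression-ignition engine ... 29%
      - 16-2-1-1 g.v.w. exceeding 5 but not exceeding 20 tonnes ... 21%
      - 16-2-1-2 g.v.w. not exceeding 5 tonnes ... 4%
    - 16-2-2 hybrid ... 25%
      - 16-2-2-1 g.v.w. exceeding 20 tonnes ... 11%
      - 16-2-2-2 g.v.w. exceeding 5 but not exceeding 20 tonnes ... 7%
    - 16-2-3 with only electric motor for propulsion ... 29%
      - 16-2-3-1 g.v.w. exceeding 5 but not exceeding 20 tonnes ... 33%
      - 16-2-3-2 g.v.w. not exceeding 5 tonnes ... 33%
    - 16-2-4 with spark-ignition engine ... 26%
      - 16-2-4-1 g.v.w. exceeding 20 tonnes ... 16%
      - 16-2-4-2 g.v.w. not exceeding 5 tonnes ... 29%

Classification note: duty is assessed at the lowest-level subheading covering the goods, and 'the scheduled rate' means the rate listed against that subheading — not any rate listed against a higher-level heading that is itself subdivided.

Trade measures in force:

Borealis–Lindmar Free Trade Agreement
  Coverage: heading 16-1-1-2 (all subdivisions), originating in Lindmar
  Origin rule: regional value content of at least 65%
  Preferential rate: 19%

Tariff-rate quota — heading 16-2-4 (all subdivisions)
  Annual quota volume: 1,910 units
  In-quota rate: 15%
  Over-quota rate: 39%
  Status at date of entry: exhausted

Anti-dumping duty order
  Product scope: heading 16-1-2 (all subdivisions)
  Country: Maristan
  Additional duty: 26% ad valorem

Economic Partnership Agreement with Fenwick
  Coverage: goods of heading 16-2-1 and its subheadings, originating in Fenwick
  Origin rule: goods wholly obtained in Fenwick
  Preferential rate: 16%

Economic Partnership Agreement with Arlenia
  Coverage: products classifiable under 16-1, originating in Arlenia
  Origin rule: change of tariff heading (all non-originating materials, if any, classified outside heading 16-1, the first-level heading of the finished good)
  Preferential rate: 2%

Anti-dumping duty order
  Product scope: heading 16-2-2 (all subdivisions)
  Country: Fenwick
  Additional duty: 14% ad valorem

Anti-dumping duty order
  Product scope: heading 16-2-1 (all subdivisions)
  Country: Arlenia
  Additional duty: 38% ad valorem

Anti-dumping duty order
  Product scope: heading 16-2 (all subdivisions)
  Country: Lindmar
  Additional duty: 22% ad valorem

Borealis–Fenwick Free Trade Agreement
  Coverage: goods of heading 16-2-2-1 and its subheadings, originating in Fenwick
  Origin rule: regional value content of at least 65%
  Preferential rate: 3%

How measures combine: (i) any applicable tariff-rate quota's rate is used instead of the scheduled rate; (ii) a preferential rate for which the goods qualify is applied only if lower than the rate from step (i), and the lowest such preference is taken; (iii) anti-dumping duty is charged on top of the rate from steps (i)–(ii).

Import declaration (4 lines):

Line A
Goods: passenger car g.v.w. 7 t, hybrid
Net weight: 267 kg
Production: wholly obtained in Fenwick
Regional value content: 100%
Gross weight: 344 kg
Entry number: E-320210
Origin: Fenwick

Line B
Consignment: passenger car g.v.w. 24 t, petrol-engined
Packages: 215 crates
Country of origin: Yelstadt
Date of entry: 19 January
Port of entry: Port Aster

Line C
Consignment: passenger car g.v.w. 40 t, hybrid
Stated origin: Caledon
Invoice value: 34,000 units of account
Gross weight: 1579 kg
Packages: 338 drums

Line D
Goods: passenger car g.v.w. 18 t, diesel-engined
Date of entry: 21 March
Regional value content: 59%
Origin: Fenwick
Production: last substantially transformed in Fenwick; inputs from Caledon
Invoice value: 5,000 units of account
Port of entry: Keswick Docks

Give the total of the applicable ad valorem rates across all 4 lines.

Line A: passenger car → 16-2; hybrid → 16-2-2; g.v.w. 7 t → 16-2-2-2. Scheduled 7%. Fenwick agreement on 16-2-1: 16-2-2-2 not covered; Fenwick agreement on 16-2-2-1: 16-2-2-2 not covered; anti-dumping (Fenwick, 16-2-2): +14%; total 7% + 14% = 21%. → 21%.
Line B: passenger car → 16-2; petrol-engined → 16-2-4; g.v.w. 24 t → 16-2-4-1. Scheduled 16%. quota on 16-2-4 exhausted → over-quota 39%. → 39%.
Line C: passenger car → 16-2; hybrid → 16-2-2; g.v.w. 40 t → 16-2-2-1. Scheduled 11%. No special measure applies. → 11%.
Line D: passenger car → 16-2; diesel-engined → 16-2-1; g.v.w. 18 t → 16-2-1-1. Scheduled 21%. Fenwick agreement on 16-2-1: not wholly obtained; Fenwick agreement on 16-2-2-1: 16-2-1-1 not covered. → 21%.
Sum: 21% + 39% + 11% + 21% = 92%.

92%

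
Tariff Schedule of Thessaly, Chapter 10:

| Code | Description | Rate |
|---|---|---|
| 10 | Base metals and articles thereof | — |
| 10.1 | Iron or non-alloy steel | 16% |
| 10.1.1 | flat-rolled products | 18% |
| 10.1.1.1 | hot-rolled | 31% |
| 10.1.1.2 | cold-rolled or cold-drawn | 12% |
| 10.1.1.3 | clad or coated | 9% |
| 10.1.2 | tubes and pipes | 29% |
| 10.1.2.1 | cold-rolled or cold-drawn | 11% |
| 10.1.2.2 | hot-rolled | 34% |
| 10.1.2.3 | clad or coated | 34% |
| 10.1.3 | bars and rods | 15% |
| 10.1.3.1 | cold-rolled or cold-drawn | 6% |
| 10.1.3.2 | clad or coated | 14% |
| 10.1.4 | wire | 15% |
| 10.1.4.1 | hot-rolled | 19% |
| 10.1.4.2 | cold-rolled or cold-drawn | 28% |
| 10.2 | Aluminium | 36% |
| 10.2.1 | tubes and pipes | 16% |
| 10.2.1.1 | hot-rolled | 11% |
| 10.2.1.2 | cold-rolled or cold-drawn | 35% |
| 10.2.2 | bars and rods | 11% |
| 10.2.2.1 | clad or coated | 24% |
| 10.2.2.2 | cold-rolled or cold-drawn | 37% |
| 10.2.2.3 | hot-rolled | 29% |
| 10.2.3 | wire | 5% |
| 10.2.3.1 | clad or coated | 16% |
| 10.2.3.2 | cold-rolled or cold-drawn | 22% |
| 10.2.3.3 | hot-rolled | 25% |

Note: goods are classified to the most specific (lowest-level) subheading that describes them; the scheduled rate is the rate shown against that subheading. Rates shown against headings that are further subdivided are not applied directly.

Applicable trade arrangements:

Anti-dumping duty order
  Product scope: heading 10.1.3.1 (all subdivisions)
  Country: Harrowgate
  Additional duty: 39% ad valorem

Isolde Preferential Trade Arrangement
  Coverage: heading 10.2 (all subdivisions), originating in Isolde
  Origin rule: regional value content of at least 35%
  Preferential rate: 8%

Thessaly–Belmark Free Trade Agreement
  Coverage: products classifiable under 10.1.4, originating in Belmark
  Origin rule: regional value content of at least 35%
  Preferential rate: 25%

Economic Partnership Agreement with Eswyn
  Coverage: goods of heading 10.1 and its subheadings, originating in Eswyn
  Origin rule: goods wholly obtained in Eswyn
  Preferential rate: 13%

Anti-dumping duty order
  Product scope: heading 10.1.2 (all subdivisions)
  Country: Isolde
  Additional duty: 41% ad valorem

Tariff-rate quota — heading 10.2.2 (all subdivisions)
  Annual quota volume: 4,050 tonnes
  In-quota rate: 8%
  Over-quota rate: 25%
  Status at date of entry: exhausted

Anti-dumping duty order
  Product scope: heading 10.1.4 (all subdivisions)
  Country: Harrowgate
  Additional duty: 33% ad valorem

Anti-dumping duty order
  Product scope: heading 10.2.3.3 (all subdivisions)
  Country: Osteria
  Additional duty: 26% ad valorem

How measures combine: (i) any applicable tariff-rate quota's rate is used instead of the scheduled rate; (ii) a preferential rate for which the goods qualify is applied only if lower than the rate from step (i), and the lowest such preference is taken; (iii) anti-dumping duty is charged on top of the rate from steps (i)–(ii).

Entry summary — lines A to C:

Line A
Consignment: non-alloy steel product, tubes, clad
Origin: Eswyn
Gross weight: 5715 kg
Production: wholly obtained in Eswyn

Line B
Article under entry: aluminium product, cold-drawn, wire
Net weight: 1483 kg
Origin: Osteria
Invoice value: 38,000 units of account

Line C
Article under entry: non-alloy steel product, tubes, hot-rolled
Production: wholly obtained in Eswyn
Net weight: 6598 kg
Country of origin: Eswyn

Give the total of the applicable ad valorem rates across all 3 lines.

48%

Line A: non-alloy steel → 10.1; tubes → 10.1.2; clad → 10.1.2.3. Scheduled 34%. Eswyn agreement on 10.1: wholly obtained → 13% available; preferential 13%. → 13%.
Line B: aluminium → 10.2; wire → 10.2.3; cold-drawn → 10.2.3.2. Scheduled 22%. No special measure applies. → 22%.
Line C: non-alloy steel → 10.1; tubes → 10.1.2; hot-rolled → 10.1.2.2. Scheduled 34%. Eswyn agreement on 10.1: wholly obtained → 13% available; preferential 13%. → 13%.
Sum: 13% + 22% + 13% = 48%.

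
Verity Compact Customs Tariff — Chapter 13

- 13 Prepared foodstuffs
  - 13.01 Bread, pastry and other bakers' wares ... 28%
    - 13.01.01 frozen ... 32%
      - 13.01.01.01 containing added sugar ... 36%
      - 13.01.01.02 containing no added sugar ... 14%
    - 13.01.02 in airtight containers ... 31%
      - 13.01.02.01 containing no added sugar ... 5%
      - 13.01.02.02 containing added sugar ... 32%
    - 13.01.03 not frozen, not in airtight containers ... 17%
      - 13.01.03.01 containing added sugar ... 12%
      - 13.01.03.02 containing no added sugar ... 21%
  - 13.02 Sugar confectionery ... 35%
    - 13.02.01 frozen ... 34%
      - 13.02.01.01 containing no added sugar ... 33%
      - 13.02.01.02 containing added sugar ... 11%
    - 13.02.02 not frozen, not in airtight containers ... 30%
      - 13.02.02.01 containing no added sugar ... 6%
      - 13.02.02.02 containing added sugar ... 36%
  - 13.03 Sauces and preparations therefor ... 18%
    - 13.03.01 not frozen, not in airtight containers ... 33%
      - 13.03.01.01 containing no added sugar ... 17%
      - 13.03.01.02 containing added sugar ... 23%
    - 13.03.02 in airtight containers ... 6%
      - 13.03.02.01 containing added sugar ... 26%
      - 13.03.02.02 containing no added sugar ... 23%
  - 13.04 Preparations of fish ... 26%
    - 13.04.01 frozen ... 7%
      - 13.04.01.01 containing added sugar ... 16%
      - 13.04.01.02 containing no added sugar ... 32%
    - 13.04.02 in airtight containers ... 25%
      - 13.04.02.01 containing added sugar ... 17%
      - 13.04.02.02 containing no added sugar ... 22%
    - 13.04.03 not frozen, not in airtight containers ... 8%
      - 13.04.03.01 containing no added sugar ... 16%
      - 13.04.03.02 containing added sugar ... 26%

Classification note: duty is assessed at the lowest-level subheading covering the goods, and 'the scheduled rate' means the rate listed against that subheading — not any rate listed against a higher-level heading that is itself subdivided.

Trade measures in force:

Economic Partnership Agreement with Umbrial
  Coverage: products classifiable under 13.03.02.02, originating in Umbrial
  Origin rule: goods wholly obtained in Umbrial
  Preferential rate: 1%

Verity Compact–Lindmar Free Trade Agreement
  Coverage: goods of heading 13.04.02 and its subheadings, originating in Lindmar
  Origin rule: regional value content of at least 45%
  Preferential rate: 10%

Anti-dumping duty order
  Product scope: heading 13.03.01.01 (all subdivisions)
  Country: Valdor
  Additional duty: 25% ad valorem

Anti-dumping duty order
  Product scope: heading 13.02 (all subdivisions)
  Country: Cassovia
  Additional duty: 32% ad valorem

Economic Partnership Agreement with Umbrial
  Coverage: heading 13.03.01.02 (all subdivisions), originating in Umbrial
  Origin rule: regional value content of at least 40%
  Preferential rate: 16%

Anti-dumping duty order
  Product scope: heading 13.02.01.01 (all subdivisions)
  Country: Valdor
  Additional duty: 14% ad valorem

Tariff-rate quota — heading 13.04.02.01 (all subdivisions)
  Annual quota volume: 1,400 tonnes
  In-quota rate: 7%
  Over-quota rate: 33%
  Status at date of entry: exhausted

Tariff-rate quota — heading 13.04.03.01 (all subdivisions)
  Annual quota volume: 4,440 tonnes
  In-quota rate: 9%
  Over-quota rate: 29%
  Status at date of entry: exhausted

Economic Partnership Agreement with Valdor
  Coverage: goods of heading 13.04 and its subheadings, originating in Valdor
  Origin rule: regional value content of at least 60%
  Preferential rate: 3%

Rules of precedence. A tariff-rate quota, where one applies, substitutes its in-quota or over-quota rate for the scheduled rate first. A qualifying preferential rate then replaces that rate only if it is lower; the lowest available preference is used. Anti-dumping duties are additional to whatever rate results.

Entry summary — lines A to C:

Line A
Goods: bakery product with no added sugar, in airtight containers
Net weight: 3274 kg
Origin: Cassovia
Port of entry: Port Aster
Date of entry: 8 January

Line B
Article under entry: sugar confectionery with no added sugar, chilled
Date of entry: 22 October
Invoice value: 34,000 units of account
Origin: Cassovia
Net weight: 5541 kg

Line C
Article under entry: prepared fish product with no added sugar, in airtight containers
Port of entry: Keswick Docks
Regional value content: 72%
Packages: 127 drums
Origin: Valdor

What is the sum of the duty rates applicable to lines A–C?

Line A: bakery product → 13.01; in airtight containers → 13.01.02; with no added sugar → 13.01.02.01. Scheduled 5%. No special measure applies. → 5%.
Line B: sugar confectionery → 13.02; chilled → 13.02.02; with no added sugar → 13.02.02.01. Scheduled 6%. anti-dumping (Cassovia, 13.02): +32%; total 6% + 32% = 38%. → 38%.
Line C: prepared fish product → 13.04; in airtight containers → 13.04.02; with no added sugar → 13.04.02.02. Scheduled 22%. Valdor agreement on 13.04: RVC ≥ 60% → 3% available; preferential 3%. → 3%.
Sum: 5% + 38% + 3% = 46%.

46%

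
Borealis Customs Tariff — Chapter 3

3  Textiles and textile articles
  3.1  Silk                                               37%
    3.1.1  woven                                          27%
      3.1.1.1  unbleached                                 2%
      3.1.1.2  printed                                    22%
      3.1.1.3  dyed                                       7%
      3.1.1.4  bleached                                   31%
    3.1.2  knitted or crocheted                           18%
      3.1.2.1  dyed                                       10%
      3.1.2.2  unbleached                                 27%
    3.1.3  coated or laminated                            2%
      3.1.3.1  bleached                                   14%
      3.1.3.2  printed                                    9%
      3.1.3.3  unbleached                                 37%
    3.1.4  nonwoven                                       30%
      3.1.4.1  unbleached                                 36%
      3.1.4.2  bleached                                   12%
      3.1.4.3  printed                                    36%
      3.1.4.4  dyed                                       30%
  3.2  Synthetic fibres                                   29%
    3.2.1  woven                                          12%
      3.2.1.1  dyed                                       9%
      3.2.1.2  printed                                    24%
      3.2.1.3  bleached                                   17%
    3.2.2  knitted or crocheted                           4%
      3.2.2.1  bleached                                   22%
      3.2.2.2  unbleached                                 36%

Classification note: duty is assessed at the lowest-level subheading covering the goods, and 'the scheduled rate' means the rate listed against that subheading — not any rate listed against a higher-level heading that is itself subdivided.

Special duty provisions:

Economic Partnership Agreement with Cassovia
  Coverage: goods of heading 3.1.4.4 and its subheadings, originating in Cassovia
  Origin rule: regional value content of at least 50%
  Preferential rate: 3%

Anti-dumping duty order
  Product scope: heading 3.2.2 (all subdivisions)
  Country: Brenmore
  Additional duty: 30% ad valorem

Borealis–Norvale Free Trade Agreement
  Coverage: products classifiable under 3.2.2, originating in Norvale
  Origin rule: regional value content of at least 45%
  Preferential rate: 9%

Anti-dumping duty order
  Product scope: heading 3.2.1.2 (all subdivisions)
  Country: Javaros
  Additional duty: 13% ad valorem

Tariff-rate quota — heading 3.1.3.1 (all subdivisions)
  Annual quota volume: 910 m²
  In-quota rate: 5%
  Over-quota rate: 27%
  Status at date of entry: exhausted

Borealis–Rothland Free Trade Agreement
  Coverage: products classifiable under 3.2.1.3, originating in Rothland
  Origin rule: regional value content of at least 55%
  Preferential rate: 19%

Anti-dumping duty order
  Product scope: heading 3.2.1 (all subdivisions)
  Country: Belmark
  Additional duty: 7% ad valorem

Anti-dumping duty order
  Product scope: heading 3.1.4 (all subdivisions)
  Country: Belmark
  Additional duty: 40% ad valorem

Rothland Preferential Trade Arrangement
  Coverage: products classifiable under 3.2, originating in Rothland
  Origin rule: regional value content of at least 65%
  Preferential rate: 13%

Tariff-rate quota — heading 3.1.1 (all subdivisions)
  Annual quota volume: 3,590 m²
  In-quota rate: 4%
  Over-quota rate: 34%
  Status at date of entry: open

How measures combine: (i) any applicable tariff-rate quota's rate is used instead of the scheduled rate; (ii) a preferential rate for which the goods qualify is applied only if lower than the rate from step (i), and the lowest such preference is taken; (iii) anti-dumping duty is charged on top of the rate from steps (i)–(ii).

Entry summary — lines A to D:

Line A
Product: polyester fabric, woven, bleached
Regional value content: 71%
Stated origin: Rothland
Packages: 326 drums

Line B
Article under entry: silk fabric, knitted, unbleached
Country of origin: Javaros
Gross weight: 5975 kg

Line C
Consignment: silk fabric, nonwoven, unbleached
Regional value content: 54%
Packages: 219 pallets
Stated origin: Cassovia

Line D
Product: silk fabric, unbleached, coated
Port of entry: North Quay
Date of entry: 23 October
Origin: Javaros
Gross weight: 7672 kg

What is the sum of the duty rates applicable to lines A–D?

Line A: polyester → 3.2; woven → 3.2.1; bleached → 3.2.1.3. Scheduled 17%. Rothland agreement on 3.2.1.3: RVC ≥ 55% → 19% available; Rothland agreement on 3.2: RVC ≥ 65% → 13% available; preferential 13%. → 13%.
Line B: silk → 3.1; knitted → 3.1.2; unbleached → 3.1.2.2. Scheduled 27%. No special measure applies. → 27%.
Line C: silk → 3.1; nonwoven → 3.1.4; unbleached → 3.1.4.1. Scheduled 36%. Cassovia agreement on 3.1.4.4: 3.1.4.1 not covered. → 36%.
Line D: silk → 3.1; coated → 3.1.3; unbleached → 3.1.3.3. Scheduled 37%. No special measure applies. → 37%.
Sum: 13% + 27% + 36% + 37% = 113%.

113%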